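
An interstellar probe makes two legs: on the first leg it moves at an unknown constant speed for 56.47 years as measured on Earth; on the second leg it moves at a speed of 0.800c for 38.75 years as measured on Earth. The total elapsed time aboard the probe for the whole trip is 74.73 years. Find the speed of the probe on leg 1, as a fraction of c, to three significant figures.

β = 0.411

Leg 1: speed unknown; τ_1 = 56.47/γ_1.
Leg 2: γ = 1/√(1 − 0.800²) = 1/√0.3600 = 1.667; τ_2 = 38.75/1.667 = 23.25 years.
Total proper time: τ_1 + 23.25 = 74.73, so τ_1 = 74.73 − 23.25 = 51.48 years.
γ_1 = 56.47/51.48 = 1.097; β = √(1 − 1/γ²) = √0.1689.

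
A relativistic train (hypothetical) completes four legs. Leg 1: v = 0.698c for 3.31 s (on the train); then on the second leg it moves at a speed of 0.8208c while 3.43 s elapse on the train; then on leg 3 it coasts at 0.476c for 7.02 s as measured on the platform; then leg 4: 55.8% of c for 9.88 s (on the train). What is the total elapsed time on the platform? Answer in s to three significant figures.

Δt = 29.6 s

Leg 1: γ = 1/√(1 − 0.698²) = 1/√0.5128 = 1.396; Δt_1 = 1.396 × 3.31 = 4.622 s.
Leg 2: γ = 1/√(1 − 0.8208²) = 1/√0.3263 = 1.751; Δt_2 = 1.751 × 3.43 = 6.005 s.
Leg 3: 7.02 s is already measured on the platform.
Leg 4: β = 0.558; γ = 1/√(1 − 0.558²) = 1/√0.6886 = 1.205; Δt_4 = 1.205 × 9.88 = 11.91 s.
Total: 4.622 + 6.005 + 7.020 + 11.91 s.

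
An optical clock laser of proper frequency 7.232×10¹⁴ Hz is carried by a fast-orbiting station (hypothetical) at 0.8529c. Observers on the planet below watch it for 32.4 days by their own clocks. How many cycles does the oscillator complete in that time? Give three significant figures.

γ = 1/√(1 − 0.8529²) = 1/√0.2726 = 1.915
During 32.4 days of lab time, the oscillator's proper time advances by τ = Δt/γ = 32.4/1.915 = 16.92 days = 1.461×10⁶ s.
N = f × τ = 7.232×10¹⁴ × 1.461×10⁶ = 1.057×10²¹.

N = 1.06×10²¹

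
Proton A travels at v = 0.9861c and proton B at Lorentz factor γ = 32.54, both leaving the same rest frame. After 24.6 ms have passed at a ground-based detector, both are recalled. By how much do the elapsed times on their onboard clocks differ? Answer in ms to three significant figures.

|τ_A − τ_B| = 3.33 ms

A: γ = 1/√(1 − 0.9861²) = 1/√0.02761 = 6.019; τ_A = 24.6/6.019 = 4.087 ms.
B: γ = 32.54; τ_B = 24.6/32.54 = 0.7560 ms.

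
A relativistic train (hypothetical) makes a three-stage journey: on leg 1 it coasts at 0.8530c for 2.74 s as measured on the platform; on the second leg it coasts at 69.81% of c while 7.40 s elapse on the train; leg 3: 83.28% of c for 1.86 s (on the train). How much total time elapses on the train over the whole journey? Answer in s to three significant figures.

τ = 10.7 s

Leg 1: γ = 1/√(1 − 0.8530²) = 1/√0.2724 = 1.916; τ_1 = 2.74/1.916 = 1.430 s.
Leg 2: 7.40 s is already measured on the train.
Leg 3: 1.86 s is already measured on the train.
Total: 1.430 + 7.400 + 1.860 s.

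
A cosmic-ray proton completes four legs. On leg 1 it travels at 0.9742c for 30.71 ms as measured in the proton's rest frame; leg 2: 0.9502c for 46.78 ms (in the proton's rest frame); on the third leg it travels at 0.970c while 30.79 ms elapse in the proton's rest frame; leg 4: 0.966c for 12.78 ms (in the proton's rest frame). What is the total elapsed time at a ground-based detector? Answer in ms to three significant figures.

Leg 1: γ = 1/√(1 − 0.9742²) = 1/√0.05093 = 4.431; Δt_1 = 4.431 × 30.71 = 136.1 ms.
Leg 2: γ = 1/√(1 − 0.9502²) = 1/√0.09712 = 3.209; Δt_2 = 3.209 × 46.78 = 150.1 ms.
Leg 3: γ = 1/√(1 − 0.970²) = 1/√0.05910 = 4.113; Δt_3 = 4.113 × 30.79 = 126.7 ms.
Leg 4: γ = 1/√(1 − 0.966²) = 1/√0.06684 = 3.868; Δt_4 = 3.868 × 12.78 = 49.43 ms.
Total: 136.1 + 150.1 + 126.7 + 49.43 ms.

Δt = 462 ms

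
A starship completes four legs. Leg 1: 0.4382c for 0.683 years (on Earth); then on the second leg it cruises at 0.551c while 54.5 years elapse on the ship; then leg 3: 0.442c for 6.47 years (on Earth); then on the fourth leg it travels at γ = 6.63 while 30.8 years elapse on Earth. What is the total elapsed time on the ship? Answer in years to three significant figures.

τ = 65.6 years

Leg 1: γ = 1/√(1 − 0.4382²) = 1/√0.8080 = 1.112; τ_1 = 0.683/1.112 = 0.6139 years.
Leg 2: 54.5 years is already measured on the ship.
Leg 3: γ = 1/√(1 − 0.442²) = 1/√0.8046 = 1.115; τ_3 = 6.47/1.115 = 5.804 years.
Leg 4: γ = 6.63; τ_4 = 30.8/6.630 = 4.646 years.
Total: 0.6139 + 54.50 + 5.804 + 4.646 years.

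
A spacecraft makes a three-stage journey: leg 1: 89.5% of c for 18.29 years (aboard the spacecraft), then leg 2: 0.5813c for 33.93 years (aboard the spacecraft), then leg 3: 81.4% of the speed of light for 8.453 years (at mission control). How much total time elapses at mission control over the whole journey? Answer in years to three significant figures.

Leg 1: β = 0.895; γ = 1/√(1 − 0.895²) = 1/√0.1990 = 2.242; Δt_1 = 2.242 × 18.29 = 41.00 years.
Leg 2: γ = 1/√(1 − 0.5813²) = 1/√0.6621 = 1.229; Δt_2 = 1.229 × 33.93 = 41.70 years.
Leg 3: 8.453 years is already measured at mission control.
Total: 41.00 + 41.70 + 8.453 years.

Δt = 91.2 years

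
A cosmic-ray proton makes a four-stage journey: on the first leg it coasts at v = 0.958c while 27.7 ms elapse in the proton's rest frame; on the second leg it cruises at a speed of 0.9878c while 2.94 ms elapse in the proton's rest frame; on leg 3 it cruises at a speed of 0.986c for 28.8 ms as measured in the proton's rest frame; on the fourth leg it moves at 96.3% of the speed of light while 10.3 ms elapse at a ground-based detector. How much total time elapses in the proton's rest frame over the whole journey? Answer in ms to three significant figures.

Leg 1: 27.7 ms is already measured in the proton's rest frame.
Leg 2: 2.94 ms is already measured in the proton's rest frame.
Leg 3: 28.8 ms is already measured in the proton's rest frame.
Leg 4: β = 0.963; γ = 1/√(1 − 0.963²) = 1/√0.07263 = 3.711; τ_4 = 10.3/3.711 = 2.776 ms.
Total: 27.70 + 2.940 + 28.80 + 2.776 ms.

τ = 62.2 ms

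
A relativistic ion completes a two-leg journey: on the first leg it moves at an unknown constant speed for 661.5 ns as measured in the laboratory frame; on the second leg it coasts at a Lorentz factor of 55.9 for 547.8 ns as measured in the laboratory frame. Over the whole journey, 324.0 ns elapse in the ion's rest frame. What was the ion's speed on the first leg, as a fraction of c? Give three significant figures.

Leg 1: speed unknown; τ_1 = 661.5/γ_1.
Leg 2: γ = 55.9; τ_2 = 547.8/55.90 = 9.800 ns.
Total proper time: τ_1 + 9.800 = 324.0, so τ_1 = 324.0 − 9.800 = 314.2 ns.
γ_1 = 661.5/314.2 = 2.105; β = √(1 − 1/γ²) = √0.7744.

β = 0.880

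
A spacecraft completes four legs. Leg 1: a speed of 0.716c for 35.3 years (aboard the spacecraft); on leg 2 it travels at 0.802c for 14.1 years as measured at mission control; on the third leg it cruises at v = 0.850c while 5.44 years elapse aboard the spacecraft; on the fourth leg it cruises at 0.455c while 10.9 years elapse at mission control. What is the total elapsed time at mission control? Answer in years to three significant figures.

Leg 1: γ = 1/√(1 − 0.716²) = 1/√0.4873 = 1.432; Δt_1 = 1.432 × 35.3 = 50.57 years.
Leg 2: 14.1 years is already measured at mission control.
Leg 3: γ = 1/√(1 − 0.850²) = 1/√0.2775 = 1.898; Δt_3 = 1.898 × 5.44 = 10.33 years.
Leg 4: 10.9 years is already measured at mission control.
Total: 50.57 + 14.10 + 10.33 + 10.90 years.

Δt = 85.9 years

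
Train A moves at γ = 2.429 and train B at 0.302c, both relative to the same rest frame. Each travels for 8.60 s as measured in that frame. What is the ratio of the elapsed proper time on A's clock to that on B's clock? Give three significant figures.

τ_A/τ_B = 0.432

A: γ = 2.429. B: γ = 1/√(1 − 0.302²) = 1/√0.9088 = 1.049.
τ_A/τ_B = γ_B/γ_A = 1.049/2.429 = 0.4319, so τ_A/τ_B = 0.4319.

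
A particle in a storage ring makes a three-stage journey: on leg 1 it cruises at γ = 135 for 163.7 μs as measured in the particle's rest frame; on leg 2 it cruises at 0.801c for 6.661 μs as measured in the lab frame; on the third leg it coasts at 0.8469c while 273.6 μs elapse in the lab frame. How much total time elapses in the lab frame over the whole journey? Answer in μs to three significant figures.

Δt = 2.24×10⁴ μs

Leg 1: γ = 135; Δt_1 = 135.0 × 163.7 = 2.210×10⁴ μs.
Leg 2: 6.661 μs is already measured in the lab frame.
Leg 3: 273.6 μs is already measured in the lab frame.
Total: 2.210×10⁴ + 6.661 + 273.6 μs.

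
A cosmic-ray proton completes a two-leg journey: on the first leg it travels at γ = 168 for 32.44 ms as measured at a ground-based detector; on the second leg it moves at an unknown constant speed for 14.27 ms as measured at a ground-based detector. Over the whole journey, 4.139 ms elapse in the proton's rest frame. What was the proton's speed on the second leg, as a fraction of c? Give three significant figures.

β = 0.961

Leg 1: γ = 168; τ_1 = 32.44/168.0 = 0.1931 ms.
Leg 2: speed unknown; τ_2 = 14.27/γ_2.
Total proper time: 0.1931 + τ_2 = 4.139, so τ_2 = 4.139 − 0.1931 = 3.946 ms.
γ_2 = 14.27/3.946 = 3.616; β = √(1 − 1/γ²) = √0.9235.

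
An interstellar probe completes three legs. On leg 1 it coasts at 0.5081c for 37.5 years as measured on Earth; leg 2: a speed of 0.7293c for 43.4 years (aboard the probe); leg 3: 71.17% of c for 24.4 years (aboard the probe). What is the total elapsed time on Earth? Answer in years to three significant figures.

Leg 1: 37.5 years is already measured on Earth.
Leg 2: γ = 1/√(1 − 0.7293²) = 1/√0.4681 = 1.462; Δt_2 = 1.462 × 43.4 = 63.43 years.
Leg 3: β = 0.7117; γ = 1/√(1 − 0.7117²) = 1/√0.4935 = 1.424; Δt_3 = 1.424 × 24.4 = 34.73 years.
Total: 37.50 + 63.43 + 34.73 years.

Δt = 136 years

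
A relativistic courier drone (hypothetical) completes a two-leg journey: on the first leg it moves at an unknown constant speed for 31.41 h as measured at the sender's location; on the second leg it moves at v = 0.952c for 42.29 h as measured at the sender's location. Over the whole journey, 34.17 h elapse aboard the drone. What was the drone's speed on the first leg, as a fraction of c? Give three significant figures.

β = 0.737

Leg 1: speed unknown; τ_1 = 31.41/γ_1.
Leg 2: γ = 1/√(1 − 0.952²) = 1/√0.09370 = 3.267; τ_2 = 42.29/3.267 = 12.94 h.
Total proper time: τ_1 + 12.94 = 34.17, so τ_1 = 34.17 − 12.94 = 21.23 h.
γ_1 = 31.41/21.23 = 1.480; β = √(1 − 1/γ²) = √0.5434.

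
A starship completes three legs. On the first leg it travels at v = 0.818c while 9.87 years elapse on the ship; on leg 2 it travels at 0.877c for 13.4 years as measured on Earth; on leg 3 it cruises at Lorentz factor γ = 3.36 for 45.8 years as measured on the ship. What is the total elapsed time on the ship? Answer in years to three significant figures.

Leg 1: 9.87 years is already measured on the ship.
Leg 2: γ = 1/√(1 − 0.877²) = 1/√0.2309 = 2.081; τ_2 = 13.4/2.081 = 6.439 years.
Leg 3: 45.8 years is already measured on the ship.
Total: 9.870 + 6.439 + 45.80 years.

τ = 62.1 years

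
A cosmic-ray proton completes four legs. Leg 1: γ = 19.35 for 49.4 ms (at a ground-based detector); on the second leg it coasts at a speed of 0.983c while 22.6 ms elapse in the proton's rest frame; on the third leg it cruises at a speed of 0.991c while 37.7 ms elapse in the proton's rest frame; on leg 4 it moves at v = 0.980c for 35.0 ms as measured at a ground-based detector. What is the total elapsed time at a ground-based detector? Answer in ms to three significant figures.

Δt = 489 ms

Leg 1: 49.4 ms is already measured at a ground-based detector.
Leg 2: γ = 1/√(1 − 0.983²) = 1/√0.03371 = 5.446; Δt_2 = 5.446 × 22.6 = 123.1 ms.
Leg 3: γ = 1/√(1 − 0.991²) = 1/√0.01792 = 7.470; Δt_3 = 7.470 × 37.7 = 281.6 ms.
Leg 4: 35.0 ms is already measured at a ground-based detector.
Total: 49.40 + 123.1 + 281.6 + 35.00 ms.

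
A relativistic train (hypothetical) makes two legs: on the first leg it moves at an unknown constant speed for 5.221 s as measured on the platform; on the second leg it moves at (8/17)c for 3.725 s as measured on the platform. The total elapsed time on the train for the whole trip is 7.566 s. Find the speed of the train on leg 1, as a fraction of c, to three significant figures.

β = 0.573

Leg 1: speed unknown; τ_1 = 5.221/γ_1.
Leg 2: γ = 1/√(1 − (8/17)²) = 17/15 ≈ 1.133; τ_2 = 3.725/1.133 = 3.287 s.
Total proper time: τ_1 + 3.287 = 7.566, so τ_1 = 7.566 − 3.287 = 4.279 s.
γ_1 = 5.221/4.279 = 1.220; β = √(1 − 1/γ²) = √0.3282.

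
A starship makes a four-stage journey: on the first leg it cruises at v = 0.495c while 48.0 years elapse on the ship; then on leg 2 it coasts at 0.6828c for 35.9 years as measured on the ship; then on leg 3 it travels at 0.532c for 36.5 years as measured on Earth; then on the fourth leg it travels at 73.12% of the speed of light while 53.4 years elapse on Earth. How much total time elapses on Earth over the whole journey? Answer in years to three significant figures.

Δt = 194 years

Leg 1: γ = 1/√(1 − 0.495²) = 1/√0.7550 = 1.151; Δt_1 = 1.151 × 48.0 = 55.24 years.
Leg 2: γ = 1/√(1 − 0.6828²) = 1/√0.5338 = 1.369; Δt_2 = 1.369 × 35.9 = 49.14 years.
Leg 3: 36.5 years is already measured on Earth.
Leg 4: 53.4 years is already measured on Earth.
Total: 55.24 + 49.14 + 36.50 + 53.40 years.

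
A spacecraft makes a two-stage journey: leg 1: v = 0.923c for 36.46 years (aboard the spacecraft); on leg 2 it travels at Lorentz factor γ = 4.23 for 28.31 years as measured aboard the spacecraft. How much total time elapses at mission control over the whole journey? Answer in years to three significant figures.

Leg 1: γ = 1/√(1 − 0.923²) = 1/√0.1481 = 2.599; Δt_1 = 2.599 × 36.46 = 94.75 years.
Leg 2: γ = 4.23; Δt_2 = 4.230 × 28.31 = 119.8 years.
Total: 94.75 + 119.8 years.

Δt = 215 years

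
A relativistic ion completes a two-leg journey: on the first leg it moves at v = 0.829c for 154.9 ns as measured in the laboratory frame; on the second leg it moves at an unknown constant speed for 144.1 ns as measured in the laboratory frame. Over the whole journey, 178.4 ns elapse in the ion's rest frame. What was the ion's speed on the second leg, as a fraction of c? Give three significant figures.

Leg 1: γ = 1/√(1 − 0.829²) = 1/√0.3128 = 1.788; τ_1 = 154.9/1.788 = 86.63 ns.
Leg 2: speed unknown; τ_2 = 144.1/γ_2.
Total proper time: 86.63 + τ_2 = 178.4, so τ_2 = 178.4 − 86.63 = 91.77 ns.
γ_2 = 144.1/91.77 = 1.570; β = √(1 − 1/γ²) = √0.5944.

β = 0.771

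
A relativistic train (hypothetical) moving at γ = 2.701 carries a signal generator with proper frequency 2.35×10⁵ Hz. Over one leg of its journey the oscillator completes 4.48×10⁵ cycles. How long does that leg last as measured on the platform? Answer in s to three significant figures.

γ = 2.701
Proper time for N cycles: τ = N/f = 4.48×10⁵/(2.35×10⁵) = 1.906×10⁰ s = 1.906 s.
Lab-frame duration Δt = γτ = 2.701 × 1.906 = 5.149 s.

Δt = 5.15 s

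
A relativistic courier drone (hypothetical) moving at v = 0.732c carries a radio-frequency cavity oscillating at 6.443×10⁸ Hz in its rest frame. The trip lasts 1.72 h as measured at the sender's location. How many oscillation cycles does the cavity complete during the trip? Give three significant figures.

N = 2.72×10¹²

γ = 1/√(1 − 0.732²) = 1/√0.4642 = 1.468
The oscillator's own cycle count is N = f × τ where τ is the proper time aboard the drone. τ = Δt/γ = 1.72/1.468 = 1.172 h = 4.219×10³ s.
N = 6.443×10⁸ × 4.219×10³ = 2.718×10¹².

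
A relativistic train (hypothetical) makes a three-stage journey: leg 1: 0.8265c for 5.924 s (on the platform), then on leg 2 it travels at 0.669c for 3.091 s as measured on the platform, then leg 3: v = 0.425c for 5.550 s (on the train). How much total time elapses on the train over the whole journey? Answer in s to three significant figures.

Leg 1: γ = 1/√(1 − 0.8265²) = 1/√0.3169 = 1.776; τ_1 = 5.924/1.776 = 3.335 s.
Leg 2: γ = 1/√(1 − 0.669²) = 1/√0.5524 = 1.345; τ_2 = 3.091/1.345 = 2.297 s.
Leg 3: 5.550 s is already measured on the train.
Total: 3.335 + 2.297 + 5.550 s.

τ = 11.2 s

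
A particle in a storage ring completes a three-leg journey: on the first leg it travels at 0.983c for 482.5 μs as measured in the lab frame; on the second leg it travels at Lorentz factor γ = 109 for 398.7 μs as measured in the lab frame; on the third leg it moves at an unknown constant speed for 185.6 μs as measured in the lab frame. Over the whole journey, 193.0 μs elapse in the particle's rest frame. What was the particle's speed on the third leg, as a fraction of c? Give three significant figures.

β = 0.840

Leg 1: γ = 1/√(1 − 0.983²) = 1/√0.03371 = 5.446; τ_1 = 482.5/5.446 = 88.59 μs.
Leg 2: γ = 109; τ_2 = 398.7/109.0 = 3.658 μs.
Leg 3: speed unknown; τ_3 = 185.6/γ_3.
Total proper time: 88.59 + 3.658 + τ_3 = 193.0, so τ_3 = 193.0 − 92.25 = 100.8 μs.
γ_3 = 185.6/100.8 = 1.842; β = √(1 − 1/γ²) = √0.7053.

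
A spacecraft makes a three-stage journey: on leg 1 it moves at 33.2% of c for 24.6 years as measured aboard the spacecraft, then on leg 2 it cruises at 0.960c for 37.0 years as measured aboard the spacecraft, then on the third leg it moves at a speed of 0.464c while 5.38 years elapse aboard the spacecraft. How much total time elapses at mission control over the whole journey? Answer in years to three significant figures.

Δt = 164 years

Leg 1: β = 0.332; γ = 1/√(1 − 0.332²) = 1/√0.8898 = 1.060; Δt_1 = 1.060 × 24.6 = 26.08 years.
Leg 2: γ = 1/√(1 − 0.960²) = 25/7 ≈ 3.571; Δt_2 = 3.571 × 37.0 = 132.1 years.
Leg 3: γ = 1/√(1 − 0.464²) = 1/√0.7847 = 1.129; Δt_3 = 1.129 × 5.38 = 6.073 years.
Total: 26.08 + 132.1 + 6.073 years.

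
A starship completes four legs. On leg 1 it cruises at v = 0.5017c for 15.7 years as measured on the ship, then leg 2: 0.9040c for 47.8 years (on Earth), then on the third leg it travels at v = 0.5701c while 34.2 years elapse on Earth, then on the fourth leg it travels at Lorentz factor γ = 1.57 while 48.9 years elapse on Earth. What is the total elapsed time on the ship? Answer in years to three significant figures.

Leg 1: 15.7 years is already measured on the ship.
Leg 2: γ = 1/√(1 − 0.9040²) = 1/√0.1828 = 2.339; τ_2 = 47.8/2.339 = 20.44 years.
Leg 3: γ = 1/√(1 − 0.5701²) = 1/√0.6750 = 1.217; τ_3 = 34.2/1.217 = 28.10 years.
Leg 4: γ = 1.57; τ_4 = 48.9/1.570 = 31.15 years.
Total: 15.70 + 20.44 + 28.10 + 31.15 years.

τ = 95.4 years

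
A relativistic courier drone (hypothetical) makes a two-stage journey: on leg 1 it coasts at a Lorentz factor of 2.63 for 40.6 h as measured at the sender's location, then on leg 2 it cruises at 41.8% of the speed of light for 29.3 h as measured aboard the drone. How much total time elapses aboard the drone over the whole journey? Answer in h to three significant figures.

Leg 1: γ = 2.63; τ_1 = 40.6/2.630 = 15.44 h.
Leg 2: 29.3 h is already measured aboard the drone.
Total: 15.44 + 29.30 h.

τ = 44.7 h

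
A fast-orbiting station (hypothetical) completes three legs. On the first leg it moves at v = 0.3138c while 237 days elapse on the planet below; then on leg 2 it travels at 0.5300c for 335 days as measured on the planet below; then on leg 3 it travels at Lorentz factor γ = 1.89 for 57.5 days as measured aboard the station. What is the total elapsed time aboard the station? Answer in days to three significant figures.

Leg 1: γ = 1/√(1 − 0.3138²) = 1/√0.9015 = 1.053; τ_1 = 237/1.053 = 225.0 days.
Leg 2: γ = 1/√(1 − 0.5300²) = 1/√0.7191 = 1.179; τ_2 = 335/1.179 = 284.1 days.
Leg 3: 57.5 days is already measured aboard the station.
Total: 225.0 + 284.1 + 57.50 days.

τ = 567 days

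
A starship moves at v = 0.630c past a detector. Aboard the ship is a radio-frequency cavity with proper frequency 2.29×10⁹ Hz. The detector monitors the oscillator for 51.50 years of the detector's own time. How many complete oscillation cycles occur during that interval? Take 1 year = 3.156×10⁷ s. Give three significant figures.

N = 2.89×10¹⁸

γ = 1/√(1 − 0.630²) = 1/√0.6031 = 1.288
During 51.50 years of lab time, the oscillator's proper time advances by τ = Δt/γ = 51.50/1.288 = 39.99 years = 1.262×10⁹ s.
N = f × τ = 2.29×10⁹ × 1.262×10⁹ = 2.891×10¹⁸.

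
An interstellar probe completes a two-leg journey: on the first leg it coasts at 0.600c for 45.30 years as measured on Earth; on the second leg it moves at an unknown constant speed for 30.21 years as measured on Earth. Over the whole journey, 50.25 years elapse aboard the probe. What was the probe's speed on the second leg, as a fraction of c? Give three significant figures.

β = 0.886

Leg 1: γ = 1/√(1 − 0.600²) = 5/4 = 1.250; τ_1 = 45.30/1.250 = 36.24 years.
Leg 2: speed unknown; τ_2 = 30.21/γ_2.
Total proper time: 36.24 + τ_2 = 50.25, so τ_2 = 50.25 − 36.24 = 14.01 years.
γ_2 = 30.21/14.01 = 2.156; β = √(1 − 1/γ²) = √0.7849.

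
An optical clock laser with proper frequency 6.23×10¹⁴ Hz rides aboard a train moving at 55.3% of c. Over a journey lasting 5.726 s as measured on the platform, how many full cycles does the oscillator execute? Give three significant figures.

β = 0.553; γ = 1/√(1 − 0.553²) = 1/√0.6942 = 1.200
The oscillator's own cycle count is N = f × τ where τ is the proper time on the train. τ = Δt/γ = 5.726/1.200 = 4.771 s = 4.771×10⁰ s.
N = 6.23×10¹⁴ × 4.771×10⁰ = 2.972×10¹⁵.

N = 2.97×10¹⁵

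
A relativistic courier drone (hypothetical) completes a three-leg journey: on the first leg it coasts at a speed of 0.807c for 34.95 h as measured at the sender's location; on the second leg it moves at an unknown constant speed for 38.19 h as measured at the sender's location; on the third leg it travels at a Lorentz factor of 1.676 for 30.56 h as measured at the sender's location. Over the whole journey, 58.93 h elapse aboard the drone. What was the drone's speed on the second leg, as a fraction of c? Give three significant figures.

Leg 1: γ = 1/√(1 − 0.807²) = 1/√0.3488 = 1.693; τ_1 = 34.95/1.693 = 20.64 h.
Leg 2: speed unknown; τ_2 = 38.19/γ_2.
Leg 3: γ = 1.676; τ_3 = 30.56/1.676 = 18.23 h.
Total proper time: 20.64 + τ_2 + 18.23 = 58.93, so τ_2 = 58.93 − 38.87 = 20.06 h.
γ_2 = 38.19/20.06 = 1.904; β = √(1 − 1/γ²) = √0.7242.

β = 0.851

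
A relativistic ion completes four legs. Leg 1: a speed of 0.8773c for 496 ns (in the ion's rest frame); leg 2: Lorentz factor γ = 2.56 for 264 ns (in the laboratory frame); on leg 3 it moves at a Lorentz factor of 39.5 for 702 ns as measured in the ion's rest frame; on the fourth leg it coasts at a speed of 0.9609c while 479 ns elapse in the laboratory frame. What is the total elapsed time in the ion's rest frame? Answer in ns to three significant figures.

τ = 1430 ns

Leg 1: 496 ns is already measured in the ion's rest frame.
Leg 2: γ = 2.56; τ_2 = 264/2.560 = 103.1 ns.
Leg 3: 702 ns is already measured in the ion's rest frame.
Leg 4: γ = 1/√(1 − 0.9609²) = 1/√0.07667 = 3.611; τ_4 = 479/3.611 = 132.6 ns.
Total: 496.0 + 103.1 + 702.0 + 132.6 ns.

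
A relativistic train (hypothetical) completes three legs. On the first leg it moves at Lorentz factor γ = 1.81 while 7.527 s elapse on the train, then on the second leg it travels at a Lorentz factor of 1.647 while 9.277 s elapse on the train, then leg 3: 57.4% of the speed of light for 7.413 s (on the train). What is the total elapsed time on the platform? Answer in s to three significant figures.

Δt = 38.0 s

Leg 1: γ = 1.81; Δt_1 = 1.810 × 7.527 = 13.62 s.
Leg 2: γ = 1.647; Δt_2 = 1.647 × 9.277 = 15.28 s.
Leg 3: β = 0.574; γ = 1/√(1 − 0.574²) = 1/√0.6705 = 1.221; Δt_3 = 1.221 × 7.413 = 9.053 s.
Total: 13.62 + 15.28 + 9.053 s.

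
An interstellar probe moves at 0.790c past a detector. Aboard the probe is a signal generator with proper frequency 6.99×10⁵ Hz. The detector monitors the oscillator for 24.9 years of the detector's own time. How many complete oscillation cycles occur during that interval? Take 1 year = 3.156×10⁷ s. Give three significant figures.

γ = 1/√(1 − 0.790²) = 1/√0.3759 = 1.631
During 24.9 years of lab time, the oscillator's proper time advances by τ = Δt/γ = 24.9/1.631 = 15.27 years = 4.818×10⁸ s.
N = f × τ = 6.99×10⁵ × 4.818×10⁸ = 3.368×10¹⁴.

N = 3.37×10¹⁴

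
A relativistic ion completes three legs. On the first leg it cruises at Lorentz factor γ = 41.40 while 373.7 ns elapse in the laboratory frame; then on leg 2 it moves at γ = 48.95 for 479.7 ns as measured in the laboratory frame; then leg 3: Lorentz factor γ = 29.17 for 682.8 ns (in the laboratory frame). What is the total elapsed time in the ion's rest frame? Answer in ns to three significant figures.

Leg 1: γ = 41.40; τ_1 = 373.7/41.40 = 9.027 ns.
Leg 2: γ = 48.95; τ_2 = 479.7/48.95 = 9.800 ns.
Leg 3: γ = 29.17; τ_3 = 682.8/29.17 = 23.41 ns.
Total: 9.027 + 9.800 + 23.41 ns.

τ = 42.2 ns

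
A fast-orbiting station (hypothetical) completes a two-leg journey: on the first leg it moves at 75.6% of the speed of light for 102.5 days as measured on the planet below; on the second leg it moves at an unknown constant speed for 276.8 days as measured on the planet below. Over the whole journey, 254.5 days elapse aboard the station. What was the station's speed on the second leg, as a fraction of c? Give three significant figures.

β = 0.736

Leg 1: β = 0.756; γ = 1/√(1 − 0.756²) = 1/√0.4285 = 1.528; τ_1 = 102.5/1.528 = 67.09 days.
Leg 2: speed unknown; τ_2 = 276.8/γ_2.
Total proper time: 67.09 + τ_2 = 254.5, so τ_2 = 254.5 − 67.09 = 187.4 days.
γ_2 = 276.8/187.4 = 1.477; β = √(1 − 1/γ²) = √0.5416.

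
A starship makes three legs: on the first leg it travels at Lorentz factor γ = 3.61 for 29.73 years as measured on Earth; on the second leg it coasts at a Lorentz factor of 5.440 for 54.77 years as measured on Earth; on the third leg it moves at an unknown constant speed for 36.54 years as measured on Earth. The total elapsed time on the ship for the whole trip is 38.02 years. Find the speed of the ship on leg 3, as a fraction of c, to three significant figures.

Leg 1: γ = 3.61; τ_1 = 29.73/3.610 = 8.235 years.
Leg 2: γ = 5.440; τ_2 = 54.77/5.440 = 10.07 years.
Leg 3: speed unknown; τ_3 = 36.54/γ_3.
Total proper time: 8.235 + 10.07 + τ_3 = 38.02, so τ_3 = 38.02 − 18.30 = 19.72 years.
γ_3 = 36.54/19.72 = 1.853; β = √(1 − 1/γ²) = √0.7088.

β = 0.842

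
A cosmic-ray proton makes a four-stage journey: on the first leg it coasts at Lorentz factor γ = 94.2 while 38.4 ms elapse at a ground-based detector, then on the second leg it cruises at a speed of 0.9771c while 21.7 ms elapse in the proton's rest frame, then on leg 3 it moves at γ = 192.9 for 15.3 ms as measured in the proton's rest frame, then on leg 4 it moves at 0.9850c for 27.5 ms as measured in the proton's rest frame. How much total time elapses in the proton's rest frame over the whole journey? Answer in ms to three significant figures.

Leg 1: γ = 94.2; τ_1 = 38.4/94.20 = 0.4076 ms.
Leg 2: 21.7 ms is already measured in the proton's rest frame.
Leg 3: 15.3 ms is already measured in the proton's rest frame.
Leg 4: 27.5 ms is already measured in the proton's rest frame.
Total: 0.4076 + 21.70 + 15.30 + 27.50 ms.

τ = 64.9 ms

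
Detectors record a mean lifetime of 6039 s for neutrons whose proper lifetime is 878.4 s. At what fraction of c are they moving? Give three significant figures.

γ = Δt/τ₀ = 6039/878.4 = 6.875
β = √(1 − 1/γ²) = √(1 − 0.02116) = √0.9788

β = 0.989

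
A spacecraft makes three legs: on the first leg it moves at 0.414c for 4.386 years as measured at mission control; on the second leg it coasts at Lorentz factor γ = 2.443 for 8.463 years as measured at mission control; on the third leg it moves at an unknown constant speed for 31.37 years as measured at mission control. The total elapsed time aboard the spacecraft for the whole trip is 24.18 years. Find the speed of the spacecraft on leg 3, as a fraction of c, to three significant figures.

β = 0.846

Leg 1: γ = 1/√(1 − 0.414²) = 1/√0.8286 = 1.099; τ_1 = 4.386/1.099 = 3.992 years.
Leg 2: γ = 2.443; τ_2 = 8.463/2.443 = 3.464 years.
Leg 3: speed unknown; τ_3 = 31.37/γ_3.
Total proper time: 3.992 + 3.464 + τ_3 = 24.18, so τ_3 = 24.18 − 7.457 = 16.72 years.
γ_3 = 31.37/16.72 = 1.876; β = √(1 − 1/γ²) = √0.7158.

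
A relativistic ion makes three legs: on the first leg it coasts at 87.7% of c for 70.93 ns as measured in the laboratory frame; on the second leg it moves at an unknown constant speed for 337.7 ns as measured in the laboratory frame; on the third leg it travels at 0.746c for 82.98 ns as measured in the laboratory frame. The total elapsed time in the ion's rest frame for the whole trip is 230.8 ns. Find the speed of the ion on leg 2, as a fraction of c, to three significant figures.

β = 0.908

Leg 1: β = 0.877; γ = 1/√(1 − 0.877²) = 1/√0.2309 = 2.081; τ_1 = 70.93/2.081 = 34.08 ns.
Leg 2: speed unknown; τ_2 = 337.7/γ_2.
Leg 3: γ = 1/√(1 − 0.746²) = 1/√0.4435 = 1.502; τ_3 = 82.98/1.502 = 55.26 ns.
Total proper time: 34.08 + τ_2 + 55.26 = 230.8, so τ_2 = 230.8 − 89.34 = 141.5 ns.
γ_2 = 337.7/141.5 = 2.387; β = √(1 − 1/γ²) = √0.8245.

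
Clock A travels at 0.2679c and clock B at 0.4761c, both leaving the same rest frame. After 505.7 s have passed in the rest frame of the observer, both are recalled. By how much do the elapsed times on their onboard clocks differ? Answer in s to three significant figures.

A: γ = 1/√(1 − 0.2679²) = 1/√0.9282 = 1.038; τ_A = 505.7/1.038 = 487.2 s.
B: γ = 1/√(1 − 0.4761²) = 1/√0.7733 = 1.137; τ_B = 505.7/1.137 = 444.7 s.

|τ_A − τ_B| = 42.5 s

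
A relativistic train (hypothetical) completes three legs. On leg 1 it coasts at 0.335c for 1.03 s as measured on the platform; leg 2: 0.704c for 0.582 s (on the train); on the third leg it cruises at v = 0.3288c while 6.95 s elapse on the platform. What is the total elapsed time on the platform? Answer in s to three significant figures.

Leg 1: 1.03 s is already measured on the platform.
Leg 2: γ = 1/√(1 − 0.704²) = 1/√0.5044 = 1.408; Δt_2 = 1.408 × 0.582 = 0.8195 s.
Leg 3: 6.95 s is already measured on the platform.
Total: 1.030 + 0.8195 + 6.950 s.

Δt = 8.80 s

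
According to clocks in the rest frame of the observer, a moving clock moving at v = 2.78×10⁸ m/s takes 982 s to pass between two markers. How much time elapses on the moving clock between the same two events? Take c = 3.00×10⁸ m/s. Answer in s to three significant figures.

β = 2.78×10⁸/3.00×10⁸ = 0.9267; γ = 1/√(1 − 0.9267²) = 2.660
The interval measured in the rest frame of the observer is the dilated one; the clock on the moving clock measures the proper time τ = Δt/γ = 982/2.660 s.

τ = 369 s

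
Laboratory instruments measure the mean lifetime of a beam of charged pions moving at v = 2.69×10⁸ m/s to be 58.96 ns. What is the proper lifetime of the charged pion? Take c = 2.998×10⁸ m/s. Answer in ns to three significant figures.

τ₀ = 26.0 ns

β = 2.69×10⁸/2.998×10⁸ = 0.8973; γ = 1/√(1 − 0.8973²) = 2.265
The lab-frame lifetime is the dilated interval; the proper lifetime is τ₀ = Δt/γ = 58.96/2.265 ns.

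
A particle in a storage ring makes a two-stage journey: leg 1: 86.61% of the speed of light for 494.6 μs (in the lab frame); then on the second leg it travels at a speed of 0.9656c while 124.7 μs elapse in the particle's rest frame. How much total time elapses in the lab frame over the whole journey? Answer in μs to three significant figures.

Leg 1: 494.6 μs is already measured in the lab frame.
Leg 2: γ = 1/√(1 − 0.9656²) = 1/√0.06762 = 3.846; Δt_2 = 3.846 × 124.7 = 479.6 μs.
Total: 494.6 + 479.6 μs.

Δt = 974 μs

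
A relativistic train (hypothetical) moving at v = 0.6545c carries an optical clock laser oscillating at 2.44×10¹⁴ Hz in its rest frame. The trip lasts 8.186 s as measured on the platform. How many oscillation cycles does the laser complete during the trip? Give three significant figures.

γ = 1/√(1 − 0.6545²) = 1/√0.5716 = 1.323
The oscillator's own cycle count is N = f × τ where τ is the proper time on the train. τ = Δt/γ = 8.186/1.323 = 6.189 s = 6.189×10⁰ s.
N = 2.44×10¹⁴ × 6.189×10⁰ = 1.510×10¹⁵.

N = 1.51×10¹⁵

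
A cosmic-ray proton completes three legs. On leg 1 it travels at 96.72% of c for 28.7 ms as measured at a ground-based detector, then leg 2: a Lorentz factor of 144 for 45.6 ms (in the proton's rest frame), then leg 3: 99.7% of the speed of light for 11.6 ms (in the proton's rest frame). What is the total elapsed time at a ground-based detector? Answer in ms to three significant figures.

Leg 1: 28.7 ms is already measured at a ground-based detector.
Leg 2: γ = 144; Δt_2 = 144.0 × 45.6 = 6566 ms.
Leg 3: β = 0.997; γ = 1/√(1 − 0.997²) = 1/√0.005991 = 12.92; Δt_3 = 12.92 × 11.6 = 149.9 ms.
Total: 28.70 + 6566 + 149.9 ms.

Δt = 6740 ms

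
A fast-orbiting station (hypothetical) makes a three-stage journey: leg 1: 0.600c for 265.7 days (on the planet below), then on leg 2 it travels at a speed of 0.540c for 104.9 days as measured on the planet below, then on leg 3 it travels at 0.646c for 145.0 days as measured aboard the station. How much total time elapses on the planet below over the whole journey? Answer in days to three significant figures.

Δt = 561 days

Leg 1: 265.7 days is already measured on the planet below.
Leg 2: 104.9 days is already measured on the planet below.
Leg 3: γ = 1/√(1 − 0.646²) = 1/√0.5827 = 1.310; Δt_3 = 1.310 × 145.0 = 190.0 days.
Total: 265.7 + 104.9 + 190.0 days.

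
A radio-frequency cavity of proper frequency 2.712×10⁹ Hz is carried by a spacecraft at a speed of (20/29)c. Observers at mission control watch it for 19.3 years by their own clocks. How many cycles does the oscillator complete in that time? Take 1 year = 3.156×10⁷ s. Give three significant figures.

N = 1.20×10¹⁸

γ = 1/√(1 − (20/29)²) = 29/21 ≈ 1.381
During 19.3 years of lab time, the oscillator's proper time advances by τ = Δt/γ = 19.3/1.381 = 13.98 years = 4.411×10⁸ s.
N = f × τ = 2.712×10⁹ × 4.411×10⁸ = 1.196×10¹⁸.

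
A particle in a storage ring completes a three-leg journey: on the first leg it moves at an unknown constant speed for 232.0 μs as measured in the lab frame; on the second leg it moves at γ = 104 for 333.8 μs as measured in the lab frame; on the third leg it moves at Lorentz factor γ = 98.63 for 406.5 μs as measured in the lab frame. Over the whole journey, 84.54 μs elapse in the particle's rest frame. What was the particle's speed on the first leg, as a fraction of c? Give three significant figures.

Leg 1: speed unknown; τ_1 = 232.0/γ_1.
Leg 2: γ = 104; τ_2 = 333.8/104.0 = 3.210 μs.
Leg 3: γ = 98.63; τ_3 = 406.5/98.63 = 4.121 μs.
Total proper time: τ_1 + 3.210 + 4.121 = 84.54, so τ_1 = 84.54 − 7.331 = 77.21 μs.
γ_1 = 232.0/77.21 = 3.005; β = √(1 − 1/γ²) = √0.8892.

β = 0.943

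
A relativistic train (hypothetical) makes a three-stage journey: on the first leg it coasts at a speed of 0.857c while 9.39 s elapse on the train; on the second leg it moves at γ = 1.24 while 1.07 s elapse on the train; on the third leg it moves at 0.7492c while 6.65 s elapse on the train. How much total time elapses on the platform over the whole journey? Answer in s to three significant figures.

Δt = 29.6 s

Leg 1: γ = 1/√(1 − 0.857²) = 1/√0.2656 = 1.941; Δt_1 = 1.941 × 9.39 = 18.22 s.
Leg 2: γ = 1.24; Δt_2 = 1.240 × 1.07 = 1.327 s.
Leg 3: γ = 1/√(1 − 0.7492²) = 1/√0.4387 = 1.510; Δt_3 = 1.510 × 6.65 = 10.04 s.
Total: 18.22 + 1.327 + 10.04 s.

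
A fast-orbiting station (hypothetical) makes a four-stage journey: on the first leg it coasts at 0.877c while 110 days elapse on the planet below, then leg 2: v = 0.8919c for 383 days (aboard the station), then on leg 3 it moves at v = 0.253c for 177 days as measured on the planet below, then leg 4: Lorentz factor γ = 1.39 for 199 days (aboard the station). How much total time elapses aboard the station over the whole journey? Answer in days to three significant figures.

τ = 806 days

Leg 1: γ = 1/√(1 − 0.877²) = 1/√0.2309 = 2.081; τ_1 = 110/2.081 = 52.85 days.
Leg 2: 383 days is already measured aboard the station.
Leg 3: γ = 1/√(1 − 0.253²) = 1/√0.9360 = 1.034; τ_3 = 177/1.034 = 171.2 days.
Leg 4: 199 days is already measured aboard the station.
Total: 52.85 + 383.0 + 171.2 + 199.0 days.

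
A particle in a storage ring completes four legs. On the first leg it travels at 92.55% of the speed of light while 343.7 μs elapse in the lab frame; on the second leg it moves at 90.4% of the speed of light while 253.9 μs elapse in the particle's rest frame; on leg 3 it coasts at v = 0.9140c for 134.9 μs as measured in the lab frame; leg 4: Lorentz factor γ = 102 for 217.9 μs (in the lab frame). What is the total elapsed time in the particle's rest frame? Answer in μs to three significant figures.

τ = 441 μs

Leg 1: β = 0.9255; γ = 1/√(1 − 0.9255²) = 1/√0.1434 = 2.640; τ_1 = 343.7/2.640 = 130.2 μs.
Leg 2: 253.9 μs is already measured in the particle's rest frame.
Leg 3: γ = 1/√(1 − 0.9140²) = 1/√0.1646 = 2.465; τ_3 = 134.9/2.465 = 54.73 μs.
Leg 4: γ = 102; τ_4 = 217.9/102.0 = 2.136 μs.
Total: 130.2 + 253.9 + 54.73 + 2.136 μs.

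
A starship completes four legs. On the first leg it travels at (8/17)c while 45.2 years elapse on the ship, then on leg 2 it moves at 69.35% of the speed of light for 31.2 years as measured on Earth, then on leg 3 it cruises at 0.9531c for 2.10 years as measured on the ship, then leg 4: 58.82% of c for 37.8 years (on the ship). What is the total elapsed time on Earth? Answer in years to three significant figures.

Δt = 136 years

Leg 1: γ = 1/√(1 − (8/17)²) = 17/15 ≈ 1.133; Δt_1 = 1.133 × 45.2 = 51.23 years.
Leg 2: 31.2 years is already measured on Earth.
Leg 3: γ = 1/√(1 − 0.9531²) = 1/√0.09160 = 3.304; Δt_3 = 3.304 × 2.10 = 6.939 years.
Leg 4: β = 0.5882; γ = 1/√(1 − 0.5882²) = 1/√0.6540 = 1.237; Δt_4 = 1.237 × 37.8 = 46.74 years.
Total: 51.23 + 31.20 + 6.939 + 46.74 years.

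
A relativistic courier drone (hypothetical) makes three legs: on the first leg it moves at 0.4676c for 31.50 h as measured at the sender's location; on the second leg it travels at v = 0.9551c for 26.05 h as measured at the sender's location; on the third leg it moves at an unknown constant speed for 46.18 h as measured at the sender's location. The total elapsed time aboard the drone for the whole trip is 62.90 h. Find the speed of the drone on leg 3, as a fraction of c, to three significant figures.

Leg 1: γ = 1/√(1 − 0.4676²) = 1/√0.7814 = 1.131; τ_1 = 31.50/1.131 = 27.84 h.
Leg 2: γ = 1/√(1 − 0.9551²) = 1/√0.08778 = 3.375; τ_2 = 26.05/3.375 = 7.718 h.
Leg 3: speed unknown; τ_3 = 46.18/γ_3.
Total proper time: 27.84 + 7.718 + τ_3 = 62.90, so τ_3 = 62.90 − 35.56 = 27.34 h.
γ_3 = 46.18/27.34 = 1.689; β = √(1 − 1/γ²) = √0.6496.

β = 0.806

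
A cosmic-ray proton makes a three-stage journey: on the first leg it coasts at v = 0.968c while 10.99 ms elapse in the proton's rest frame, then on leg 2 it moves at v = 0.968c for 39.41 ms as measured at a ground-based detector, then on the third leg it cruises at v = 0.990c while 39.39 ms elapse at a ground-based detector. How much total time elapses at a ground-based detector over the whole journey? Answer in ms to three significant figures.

Δt = 123 ms

Leg 1: γ = 1/√(1 − 0.968²) = 1/√0.06298 = 3.985; Δt_1 = 3.985 × 10.99 = 43.79 ms.
Leg 2: 39.41 ms is already measured at a ground-based detector.
Leg 3: 39.39 ms is already measured at a ground-based detector.
Total: 43.79 + 39.41 + 39.39 ms.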